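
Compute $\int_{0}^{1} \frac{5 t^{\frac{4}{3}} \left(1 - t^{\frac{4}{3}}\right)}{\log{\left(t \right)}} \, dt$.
$\log{\left(\frac{16807}{161051} \right)}$

Introduce a parameter $a$ in the exponent: let $I(a) = \int_{0}^{1} \frac{5 \left(- t^{\frac{8}{3}} + t^{a}\right)}{\log{\left(t \right)}} \, dt$.

Since $\dfrac{\partial}{\partial a}\,t^{a} = t^{a} \ln t$, the $\ln t$ in the denominator cancels and
$$\frac{dI}{da} = \int_{0}^{1} 5 t^{a} \, dt = 5 \left[\frac{t^{a+1}}{a+1}\right]_0^1 = \frac{5}{a + 1}.$$

Integrating with respect to $a$ gives $I(a) = \log{\left(\frac{243 \left(a + 1\right)^{5}}{161051} \right)} + C$.

At $a = \frac{8}{3}$ the integrand is identically $0$, so $I(\frac{8}{3}) = 0$. The closed form gives $0$, hence $C = 0$.

Setting $a = \frac{4}{3}$:
$$I = \log{\left(\frac{16807}{161051} \right)}.$$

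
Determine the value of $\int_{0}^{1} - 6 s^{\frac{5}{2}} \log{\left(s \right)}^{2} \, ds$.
$- \frac{96}{343}$

Consider the simpler parametrised integral
$$J(a) = \int_{0}^{1} - 6 s^{a} \, ds = - \frac{6}{a + 1}.$$

Differentiating under the integral sign brings down a factor of $\ln s$:
$$\frac{dJ}{da} = \int_{0}^{1} - 6 s^{a} \log{\left(s \right)} \, ds = \frac{6}{\left(a + 1\right)^{2}}.$$

Repeating twice in total — each differentiation brings down another $\ln s$ — gives
$$\frac{d^{2}J}{da^{2}} = \int_{0}^{1} - 6 s^{a} \log{\left(s \right)}^{2} \, ds = - \frac{12}{\left(a + 1\right)^{3}},$$
and the integrand here is exactly the target integrand, so $I = - \frac{12}{\left(a + 1\right)^{3}}$.

Setting $a = \frac{5}{2}$:
$$I = - \frac{96}{343}.$$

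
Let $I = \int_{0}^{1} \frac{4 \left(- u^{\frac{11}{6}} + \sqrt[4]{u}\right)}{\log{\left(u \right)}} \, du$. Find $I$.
$\log{\left(\frac{50625}{1336336} \right)}$

Consider the one-parameter family: let $I(a) = \int_{0}^{1} \frac{4 \left(- u^{\frac{11}{6}} + u^{a}\right)}{\log{\left(u \right)}} \, du$.

Since $\dfrac{\partial}{\partial a}\,u^{a} = u^{a} \ln u$, the $\ln u$ in the denominator cancels and
$$\frac{dI}{da} = \int_{0}^{1} 4 u^{a} \, du = 4 \left[\frac{u^{a+1}}{a+1}\right]_0^1 = \frac{4}{a + 1}.$$

Integrating with respect to $a$ gives $I(a) = \log{\left(\frac{1296 \left(a + 1\right)^{4}}{83521} \right)} + C$.

At $a = \frac{11}{6}$ the integrand is identically $0$, so $I(\frac{11}{6}) = 0$. The closed form gives $0$, hence $C = 0$.

Setting $a = \frac{1}{4}$:
$$I = \log{\left(\frac{50625}{1336336} \right)}.$$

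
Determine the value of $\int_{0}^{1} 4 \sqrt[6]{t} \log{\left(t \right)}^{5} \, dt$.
$- \frac{22394880}{117649}$

Begin with the known integral
$$J(a) = \int_{0}^{1} 4 t^{a} \, dt = \frac{4}{a + 1}.$$

Differentiating under the integral sign brings down a factor of $\ln t$:
$$\frac{dJ}{da} = \int_{0}^{1} 4 t^{a} \log{\left(t \right)} \, dt = - \frac{4}{\left(a + 1\right)^{2}}.$$

Repeating $5$ times in total — each differentiation brings down another $\ln t$ — gives
$$\frac{d^{5}J}{da^{5}} = \int_{0}^{1} 4 t^{a} \log{\left(t \right)}^{5} \, dt = - \frac{480}{\left(a + 1\right)^{6}},$$
and the integrand here is exactly the target integrand, so $I = - \frac{480}{\left(a + 1\right)^{6}}$.

Setting $a = \frac{1}{6}$:
$$I = - \frac{22394880}{117649}.$$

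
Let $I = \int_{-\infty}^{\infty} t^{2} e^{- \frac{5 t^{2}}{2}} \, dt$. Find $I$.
$\frac{\sqrt{10} \sqrt{\pi}}{25}$

Start from the elementary integral
$$J(a) = \int_{-\infty}^{\infty} e^{- a t^{2}} \, dt = \frac{\sqrt{\pi}}{\sqrt{a}}.$$

Differentiating under the integral sign brings down a factor of $(-t^2)$:
$$\frac{dJ}{da} = \int_{-\infty}^{\infty} - t^{2} e^{- a t^{2}} \, dt = - \frac{\sqrt{\pi}}{2 a^{\frac{3}{2}}}.$$

The integral on the left is $-I$, so $I = \frac{\sqrt{\pi}}{2 a^{\frac{3}{2}}}$.

Setting $a = \frac{5}{2}$:
$$I = \frac{\sqrt{10} \sqrt{\pi}}{25}.$$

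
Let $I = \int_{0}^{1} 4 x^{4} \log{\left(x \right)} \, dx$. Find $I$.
$- \frac{4}{25}$

Start from the elementary integral
$$J(a) = \int_{0}^{1} 4 x^{a} \, dx = \frac{4}{a + 1}.$$

Differentiating under the integral sign brings down a factor of $\ln x$:
$$\frac{dJ}{da} = \int_{0}^{1} 4 x^{a} \log{\left(x \right)} \, dx = - \frac{4}{\left(a + 1\right)^{2}}.$$

The integral on the left is $I$, so $I = - \frac{4}{\left(a + 1\right)^{2}}$.

Setting $a = 4$:
$$I = - \frac{4}{25}.$$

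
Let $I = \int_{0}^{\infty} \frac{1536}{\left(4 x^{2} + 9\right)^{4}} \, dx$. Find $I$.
$\frac{40 \pi}{729}$

Start from the standard arctangent integral
$$J(a) = \int_{0}^{\infty} \frac{6}{a^{2} + x^{2}} \, dx = \frac{3 \pi}{a}.$$

Differentiating under the integral sign with respect to $a$,
$$\frac{dJ}{da} = \int_{0}^{\infty} - \frac{12 a}{\left(a^{2} + x^{2}\right)^{2}} \, dx = - \frac{3 \pi}{a^{2}},$$
so $\int_{0}^{\infty} \frac{6}{\left(a^{2} + x^{2}\right)^{2}} \, dx = \frac{3 \pi}{2 a^{3}}$.

Repeating — each differentiation of $1/(x^2+a^2)^j$ produces $-2ja/(x^2+a^2)^{j+1}$ — and dividing through by $-2ja$ at each step yields, after $3$ differentiations in total,
$$\int_{0}^{\infty} \frac{6}{\left(a^{2} + x^{2}\right)^{4}} \, dx = \frac{15 \pi}{16 a^{7}}.$$

Setting $a = \frac{3}{2}$:
$$I = \frac{40 \pi}{729}.$$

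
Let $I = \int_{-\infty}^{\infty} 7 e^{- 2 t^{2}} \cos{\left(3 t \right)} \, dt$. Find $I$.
$\frac{7 \sqrt{2} \sqrt{\pi}}{2 e^{\frac{9}{8}}}$

Define $I(b) = \int_{-\infty}^{\infty} 7 e^{- 2 t^{2}} \cos{\left(b t \right)} \, dt$.

Differentiating under the integral sign,
$$I'(b) = \int_{-\infty}^{\infty} - 7 t e^{- 2 t^{2}} \sin{\left(b t \right)} \, dt.$$

Integrate $\int_{-\infty}^{\infty} t \sin(b t)\, e^{- 2 t^{2}}\, dt$ by parts with $u = \sin(b t)$ and $dv = t\, e^{- 2 t^{2}}\, dt$, giving $v = - \frac{e^{- 2 t^{2}}}{4}$. The boundary term vanishes and
$$\int_{-\infty}^{\infty} t \sin(b t)\, e^{- 2 t^{2}}\, dt = \frac{b}{4} \int_{-\infty}^{\infty} \cos(b t)\, e^{- 2 t^{2}}\, dt,$$
so $I'(b) = - \frac{b}{4}\, I(b)$.

This is a separable first-order ODE; solving with the initial condition $I(0) = \int_{-\infty}^{\infty} 7 e^{- 2 t^{2}}\,dt = \frac{7 \sqrt{2} \sqrt{\pi}}{2}$ gives
$$I(b) = \frac{7 \sqrt{2} \sqrt{\pi} e^{- \frac{b^{2}}{8}}}{2}.$$

Setting $b = 3$:
$$I = \frac{7 \sqrt{2} \sqrt{\pi}}{2 e^{\frac{9}{8}}}.$$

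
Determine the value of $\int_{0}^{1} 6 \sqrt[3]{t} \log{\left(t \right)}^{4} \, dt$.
$\frac{2187}{64}$

Consider the simpler parametrised integral
$$J(a) = \int_{0}^{1} 6 t^{a} \, dt = \frac{6}{a + 1}.$$

Differentiating under the integral sign brings down a factor of $\ln t$:
$$\frac{dJ}{da} = \int_{0}^{1} 6 t^{a} \log{\left(t \right)} \, dt = - \frac{6}{\left(a + 1\right)^{2}}.$$

Repeating $4$ times in total — each differentiation brings down another $\ln t$ — gives
$$\frac{d^{4}J}{da^{4}} = \int_{0}^{1} 6 t^{a} \log{\left(t \right)}^{4} \, dt = \frac{144}{\left(a + 1\right)^{5}},$$
and the integrand here is exactly the target integrand, so $I = \frac{144}{\left(a + 1\right)^{5}}$.

Setting $a = \frac{1}{3}$:
$$I = \frac{2187}{64}.$$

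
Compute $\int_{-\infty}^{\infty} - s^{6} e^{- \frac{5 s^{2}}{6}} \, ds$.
$- \frac{81 \sqrt{30} \sqrt{\pi}}{125}$

Consider the simpler parametrised integral
$$J(a) = \int_{-\infty}^{\infty} - e^{- a s^{2}} \, ds = - \frac{\sqrt{\pi}}{\sqrt{a}}.$$

Differentiating under the integral sign brings down a factor of $(-s^2)$:
$$\frac{dJ}{da} = \int_{-\infty}^{\infty} s^{2} e^{- a s^{2}} \, ds = \frac{\sqrt{\pi}}{2 a^{\frac{3}{2}}}.$$

Repeating $3$ times in total — each differentiation brings down another $(-s^2)$ — gives
$$\frac{d^{3}J}{da^{3}} = \int_{-\infty}^{\infty} s^{6} e^{- a s^{2}} \, ds = \frac{15 \sqrt{\pi}}{8 a^{\frac{7}{2}}},$$
and the integrand here is $(-1)^{3}$ times the target integrand, so $I = (-1)^{3}\,\frac{d^{3}J}{da^{3}} = - \frac{15 \sqrt{\pi}}{8 a^{\frac{7}{2}}}$.

Setting $a = \frac{5}{6}$:
$$I = - \frac{81 \sqrt{30} \sqrt{\pi}}{125}.$$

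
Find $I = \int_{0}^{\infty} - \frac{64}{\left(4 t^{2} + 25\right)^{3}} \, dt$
$- \frac{6 \pi}{3125}$

Begin with the known result
$$J(a) = \int_{0}^{\infty} - \frac{1}{a^{2} + t^{2}} \, dt = - \frac{\pi}{2 a}.$$

Differentiating under the integral sign with respect to $a$,
$$\frac{dJ}{da} = \int_{0}^{\infty} \frac{2 a}{\left(a^{2} + t^{2}\right)^{2}} \, dt = \frac{\pi}{2 a^{2}},$$
so $\int_{0}^{\infty} - \frac{1}{\left(a^{2} + t^{2}\right)^{2}} \, dt = - \frac{\pi}{4 a^{3}}$.

Repeating — each differentiation of $1/(t^2+a^2)^j$ produces $-2ja/(t^2+a^2)^{j+1}$ — and dividing through by $-2ja$ at each step yields, after $2$ differentiations in total,
$$\int_{0}^{\infty} - \frac{1}{\left(a^{2} + t^{2}\right)^{3}} \, dt = - \frac{3 \pi}{16 a^{5}}.$$

Setting $a = \frac{5}{2}$:
$$I = - \frac{6 \pi}{3125}.$$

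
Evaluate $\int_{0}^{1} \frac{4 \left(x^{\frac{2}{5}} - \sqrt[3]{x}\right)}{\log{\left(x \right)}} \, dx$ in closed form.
$\log{\left(\frac{194481}{160000} \right)}$

Consider the one-parameter family: let $I(a) = \int_{0}^{1} \frac{4 \left(- \sqrt[3]{x} + x^{a}\right)}{\log{\left(x \right)}} \, dx$.

Since $\dfrac{\partial}{\partial a}\,x^{a} = x^{a} \ln x$, the $\ln x$ in the denominator cancels and
$$\frac{dI}{da} = \int_{0}^{1} 4 x^{a} \, dx = 4 \left[\frac{x^{a+1}}{a+1}\right]_0^1 = \frac{4}{a + 1}.$$

Integrating with respect to $a$ gives $I(a) = \log{\left(\frac{81 \left(a + 1\right)^{4}}{256} \right)} + C$.

At $a = \frac{1}{3}$ the integrand is identically $0$, so $I(\frac{1}{3}) = 0$. The closed form gives $0$, hence $C = 0$.

Setting $a = \frac{2}{5}$:
$$I = \log{\left(\frac{194481}{160000} \right)}.$$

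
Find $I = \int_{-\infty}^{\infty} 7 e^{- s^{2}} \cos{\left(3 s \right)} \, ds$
$\frac{7 \sqrt{\pi}}{e^{\frac{9}{4}}}$

Define $I(b) = \int_{-\infty}^{\infty} 7 e^{- s^{2}} \cos{\left(b s \right)} \, ds$.

Differentiating under the integral sign,
$$I'(b) = \int_{-\infty}^{\infty} - 7 s e^{- s^{2}} \sin{\left(b s \right)} \, ds.$$

Integrate $\int_{-\infty}^{\infty} s \sin(b s)\, e^{- s^{2}}\, ds$ by parts with $u = \sin(b s)$ and $dv = s\, e^{- s^{2}}\, ds$, giving $v = - \frac{e^{- s^{2}}}{2}$. The boundary term vanishes and
$$\int_{-\infty}^{\infty} s \sin(b s)\, e^{- s^{2}}\, ds = \frac{b}{2} \int_{-\infty}^{\infty} \cos(b s)\, e^{- s^{2}}\, ds,$$
so $I'(b) = - \frac{b}{2}\, I(b)$.

This is a separable first-order ODE; solving with the initial condition $I(0) = \int_{-\infty}^{\infty} 7 e^{- s^{2}}\,ds = 7 \sqrt{\pi}$ gives
$$I(b) = 7 \sqrt{\pi} e^{- \frac{b^{2}}{4}}.$$

Setting $b = 3$:
$$I = \frac{7 \sqrt{\pi}}{e^{\frac{9}{4}}}.$$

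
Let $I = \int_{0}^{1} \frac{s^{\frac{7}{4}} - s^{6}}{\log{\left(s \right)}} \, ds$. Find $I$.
$- \log{\left(28 \right)} + \log{\left(11 \right)}$

Introduce a parameter $a$ in the exponent: let $I(a) = \int_{0}^{1} \frac{s^{\frac{7}{4}} - s^{a}}{\log{\left(s \right)}} \, ds$.

Since $\dfrac{\partial}{\partial a}\,s^{a} = s^{a} \ln s$, the $\ln s$ in the denominator cancels and
$$\frac{dI}{da} = \int_{0}^{1} -1 s^{a} \, ds = -1 \left[\frac{s^{a+1}}{a+1}\right]_0^1 = - \frac{1}{a + 1}.$$

Integrating with respect to $a$ gives $I(a) = - \log{\left(\frac{4 a}{11} + \frac{4}{11} \right)} + C$.

At $a = \frac{7}{4}$ the integrand is identically $0$, so $I(\frac{7}{4}) = 0$. The closed form gives $0$, hence $C = 0$.

Setting $a = 6$:
$$I = - \log{\left(28 \right)} + \log{\left(11 \right)}.$$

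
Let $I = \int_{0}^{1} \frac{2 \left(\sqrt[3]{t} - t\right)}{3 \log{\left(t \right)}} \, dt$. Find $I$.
$- \frac{\log{\left(18 \right)}}{3} + \log{\left(2 \right)}$

Introduce a parameter $a$ in the exponent: let $I(a) = \int_{0}^{1} \frac{2 \left(\sqrt[3]{t} - t^{a}\right)}{3 \log{\left(t \right)}} \, dt$.

Since $\dfrac{\partial}{\partial a}\,t^{a} = t^{a} \ln t$, the $\ln t$ in the denominator cancels and
$$\frac{dI}{da} = \int_{0}^{1} - \frac{2}{3} t^{a} \, dt = - \frac{2}{3} \left[\frac{t^{a+1}}{a+1}\right]_0^1 = - \frac{2}{3 a + 3}.$$

Integrating with respect to $a$ gives $I(a) = - \log{\left(\frac{6^{\frac{2}{3}} \left(a + 1\right)^{\frac{2}{3}}}{4} \right)} + C$.

At $a = \frac{1}{3}$ the integrand is identically $0$, so $I(\frac{1}{3}) = 0$. The closed form gives $0$, hence $C = 0$.

Setting $a = 1$:
$$I = - \frac{\log{\left(18 \right)}}{3} + \log{\left(2 \right)}.$$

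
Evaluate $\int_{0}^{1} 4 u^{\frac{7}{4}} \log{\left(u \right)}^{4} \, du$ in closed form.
$\frac{98304}{161051}$

Start from the elementary integral
$$J(a) = \int_{0}^{1} 4 u^{a} \, du = \frac{4}{a + 1}.$$

Differentiating under the integral sign brings down a factor of $\ln u$:
$$\frac{dJ}{da} = \int_{0}^{1} 4 u^{a} \log{\left(u \right)} \, du = - \frac{4}{\left(a + 1\right)^{2}}.$$

Repeating $4$ times in total — each differentiation brings down another $\ln u$ — gives
$$\frac{d^{4}J}{da^{4}} = \int_{0}^{1} 4 u^{a} \log{\left(u \right)}^{4} \, du = \frac{96}{\left(a + 1\right)^{5}},$$
and the integrand here is exactly the target integrand, so $I = \frac{96}{\left(a + 1\right)^{5}}$.

Setting $a = \frac{7}{4}$:
$$I = \frac{98304}{161051}.$$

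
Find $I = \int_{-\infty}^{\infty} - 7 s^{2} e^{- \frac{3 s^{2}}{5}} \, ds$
$- \frac{35 \sqrt{15} \sqrt{\pi}}{18}$

Consider the simpler parametrised integral
$$J(a) = \int_{-\infty}^{\infty} - 7 e^{- a s^{2}} \, ds = - \frac{7 \sqrt{\pi}}{\sqrt{a}}.$$

Differentiating under the integral sign brings down a factor of $(-s^2)$:
$$\frac{dJ}{da} = \int_{-\infty}^{\infty} 7 s^{2} e^{- a s^{2}} \, ds = \frac{7 \sqrt{\pi}}{2 a^{\frac{3}{2}}}.$$

The integral on the left is $-I$, so $I = - \frac{7 \sqrt{\pi}}{2 a^{\frac{3}{2}}}$.

Setting $a = \frac{3}{5}$:
$$I = - \frac{35 \sqrt{15} \sqrt{\pi}}{18}.$$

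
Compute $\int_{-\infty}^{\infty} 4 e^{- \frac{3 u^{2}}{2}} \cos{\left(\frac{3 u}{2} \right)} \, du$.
$\frac{4 \sqrt{6} \sqrt{\pi}}{3 e^{\frac{3}{8}}}$

Define $I(b) = \int_{-\infty}^{\infty} 4 e^{- \frac{3 u^{2}}{2}} \cos{\left(b u \right)} \, du$.

Differentiating under the integral sign,
$$I'(b) = \int_{-\infty}^{\infty} - 4 u e^{- \frac{3 u^{2}}{2}} \sin{\left(b u \right)} \, du.$$

Integrate $\int_{-\infty}^{\infty} u \sin(b u)\, e^{- \frac{3 u^{2}}{2}}\, du$ by parts with $w = \sin(b u)$ and $dv = u\, e^{- \frac{3 u^{2}}{2}}\, du$, giving $v = - \frac{e^{- \frac{3 u^{2}}{2}}}{3}$. The boundary term vanishes and
$$\int_{-\infty}^{\infty} u \sin(b u)\, e^{- \frac{3 u^{2}}{2}}\, du = \frac{b}{3} \int_{-\infty}^{\infty} \cos(b u)\, e^{- \frac{3 u^{2}}{2}}\, du,$$
so $I'(b) = - \frac{b}{3}\, I(b)$.

This is a separable first-order ODE; solving with the initial condition $I(0) = \int_{-\infty}^{\infty} 4 e^{- \frac{3 u^{2}}{2}}\,du = \frac{4 \sqrt{6} \sqrt{\pi}}{3}$ gives
$$I(b) = \frac{4 \sqrt{6} \sqrt{\pi} e^{- \frac{b^{2}}{6}}}{3}.$$

Setting $b = \frac{3}{2}$:
$$I = \frac{4 \sqrt{6} \sqrt{\pi}}{3 e^{\frac{3}{8}}}.$$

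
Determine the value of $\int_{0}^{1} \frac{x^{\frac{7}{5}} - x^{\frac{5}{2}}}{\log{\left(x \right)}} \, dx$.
$- \log{\left(35 \right)} + \log{\left(24 \right)}$

Replace the exponent $\frac{5}{2}$ by a parameter $a$: let $I(a) = \int_{0}^{1} \frac{x^{\frac{7}{5}} - x^{a}}{\log{\left(x \right)}} \, dx$.

Since $\dfrac{\partial}{\partial a}\,x^{a} = x^{a} \ln x$, the $\ln x$ in the denominator cancels and
$$\frac{dI}{da} = \int_{0}^{1} -1 x^{a} \, dx = -1 \left[\frac{x^{a+1}}{a+1}\right]_0^1 = - \frac{1}{a + 1}.$$

Integrating with respect to $a$ gives $I(a) = - \log{\left(\frac{5 a}{12} + \frac{5}{12} \right)} + C$.

At $a = \frac{7}{5}$ the integrand is identically $0$, so $I(\frac{7}{5}) = 0$. The closed form gives $0$, hence $C = 0$.

Setting $a = \frac{5}{2}$:
$$I = - \log{\left(35 \right)} + \log{\left(24 \right)}.$$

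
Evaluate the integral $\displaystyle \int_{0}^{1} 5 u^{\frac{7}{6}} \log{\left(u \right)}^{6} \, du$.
$\frac{1007769600}{62748517}$

Start from the elementary integral
$$J(a) = \int_{0}^{1} 5 u^{a} \, du = \frac{5}{a + 1}.$$

Differentiating under the integral sign brings down a factor of $\ln u$:
$$\frac{dJ}{da} = \int_{0}^{1} 5 u^{a} \log{\left(u \right)} \, du = - \frac{5}{\left(a + 1\right)^{2}}.$$

Repeating $6$ times in total — each differentiation brings down another $\ln u$ — gives
$$\frac{d^{6}J}{da^{6}} = \int_{0}^{1} 5 u^{a} \log{\left(u \right)}^{6} \, du = \frac{3600}{\left(a + 1\right)^{7}},$$
and the integrand here is exactly the target integrand, so $I = \frac{3600}{\left(a + 1\right)^{7}}$.

Setting $a = \frac{7}{6}$:
$$I = \frac{1007769600}{62748517}.$$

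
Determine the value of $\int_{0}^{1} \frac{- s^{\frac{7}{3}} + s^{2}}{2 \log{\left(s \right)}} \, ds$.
$- \frac{\log{\left(10 \right)}}{2} + \log{\left(3 \right)}$

Introduce a parameter $a$ in the exponent: let $I(a) = \int_{0}^{1} \frac{- s^{\frac{7}{3}} + s^{a}}{2 \log{\left(s \right)}} \, ds$.

Since $\dfrac{\partial}{\partial a}\,s^{a} = s^{a} \ln s$, the $\ln s$ in the denominator cancels and
$$\frac{dI}{da} = \int_{0}^{1} \frac{1}{2} s^{a} \, ds = \frac{1}{2} \left[\frac{s^{a+1}}{a+1}\right]_0^1 = \frac{1}{2 \left(a + 1\right)}.$$

Integrating with respect to $a$ gives $I(a) = \log{\left(\frac{\sqrt{30} \sqrt{a + 1}}{10} \right)} + C$.

At $a = \frac{7}{3}$ the integrand is identically $0$, so $I(\frac{7}{3}) = 0$. The closed form gives $0$, hence $C = 0$.

Setting $a = 2$:
$$I = - \frac{\log{\left(10 \right)}}{2} + \log{\left(3 \right)}.$$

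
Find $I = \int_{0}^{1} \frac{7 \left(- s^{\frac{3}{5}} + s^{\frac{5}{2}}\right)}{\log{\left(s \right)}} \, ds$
$\log{\left(\frac{64339296875}{268435456} \right)}$

Consider the one-parameter family: let $I(a) = \int_{0}^{1} \frac{7 \left(- s^{\frac{3}{5}} + s^{a}\right)}{\log{\left(s \right)}} \, ds$.

Since $\dfrac{\partial}{\partial a}\,s^{a} = s^{a} \ln s$, the $\ln s$ in the denominator cancels and
$$\frac{dI}{da} = \int_{0}^{1} 7 s^{a} \, ds = 7 \left[\frac{s^{a+1}}{a+1}\right]_0^1 = \frac{7}{a + 1}.$$

Integrating with respect to $a$ gives $I(a) = \log{\left(\frac{78125 \left(a + 1\right)^{7}}{2097152} \right)} + C$.

At $a = \frac{3}{5}$ the integrand is identically $0$, so $I(\frac{3}{5}) = 0$. The closed form gives $0$, hence $C = 0$.

Setting $a = \frac{5}{2}$:
$$I = \log{\left(\frac{64339296875}{268435456} \right)}.$$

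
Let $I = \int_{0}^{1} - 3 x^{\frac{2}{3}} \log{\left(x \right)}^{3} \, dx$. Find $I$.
$\frac{1458}{625}$

Begin with the known integral
$$J(a) = \int_{0}^{1} - 3 x^{a} \, dx = - \frac{3}{a + 1}.$$

Differentiating under the integral sign brings down a factor of $\ln x$:
$$\frac{dJ}{da} = \int_{0}^{1} - 3 x^{a} \log{\left(x \right)} \, dx = \frac{3}{\left(a + 1\right)^{2}}.$$

Repeating $3$ times in total — each differentiation brings down another $\ln x$ — gives
$$\frac{d^{3}J}{da^{3}} = \int_{0}^{1} - 3 x^{a} \log{\left(x \right)}^{3} \, dx = \frac{18}{\left(a + 1\right)^{4}},$$
and the integrand here is exactly the target integrand, so $I = \frac{18}{\left(a + 1\right)^{4}}$.

Setting $a = \frac{2}{3}$:
$$I = \frac{1458}{625}.$$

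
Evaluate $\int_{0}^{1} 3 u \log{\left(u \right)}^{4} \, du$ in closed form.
$\frac{9}{4}$

Begin with the known integral
$$J(a) = \int_{0}^{1} 3 u^{a} \, du = \frac{3}{a + 1}.$$

Differentiating under the integral sign brings down a factor of $\ln u$:
$$\frac{dJ}{da} = \int_{0}^{1} 3 u^{a} \log{\left(u \right)} \, du = - \frac{3}{\left(a + 1\right)^{2}}.$$

Repeating $4$ times in total — each differentiation brings down another $\ln u$ — gives
$$\frac{d^{4}J}{da^{4}} = \int_{0}^{1} 3 u^{a} \log{\left(u \right)}^{4} \, du = \frac{72}{\left(a + 1\right)^{5}},$$
and the integrand here is exactly the target integrand, so $I = \frac{72}{\left(a + 1\right)^{5}}$.

Setting $a = 1$:
$$I = \frac{9}{4}.$$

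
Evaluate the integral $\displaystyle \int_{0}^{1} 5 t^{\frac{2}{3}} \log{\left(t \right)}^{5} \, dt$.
$- \frac{17496}{625}$

Start from the elementary integral
$$J(a) = \int_{0}^{1} 5 t^{a} \, dt = \frac{5}{a + 1}.$$

Differentiating under the integral sign brings down a factor of $\ln t$:
$$\frac{dJ}{da} = \int_{0}^{1} 5 t^{a} \log{\left(t \right)} \, dt = - \frac{5}{\left(a + 1\right)^{2}}.$$

Repeating $5$ times in total — each differentiation brings down another $\ln t$ — gives
$$\frac{d^{5}J}{da^{5}} = \int_{0}^{1} 5 t^{a} \log{\left(t \right)}^{5} \, dt = - \frac{600}{\left(a + 1\right)^{6}},$$
and the integrand here is exactly the target integrand, so $I = - \frac{600}{\left(a + 1\right)^{6}}$.

Setting $a = \frac{2}{3}$:
$$I = - \frac{17496}{625}.$$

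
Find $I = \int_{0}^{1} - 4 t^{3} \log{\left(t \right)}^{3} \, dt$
$\frac{3}{32}$

Consider the simpler parametrised integral
$$J(a) = \int_{0}^{1} - 4 t^{a} \, dt = - \frac{4}{a + 1}.$$

Differentiating under the integral sign brings down a factor of $\ln t$:
$$\frac{dJ}{da} = \int_{0}^{1} - 4 t^{a} \log{\left(t \right)} \, dt = \frac{4}{\left(a + 1\right)^{2}}.$$

Repeating $3$ times in total — each differentiation brings down another $\ln t$ — gives
$$\frac{d^{3}J}{da^{3}} = \int_{0}^{1} - 4 t^{a} \log{\left(t \right)}^{3} \, dt = \frac{24}{\left(a + 1\right)^{4}},$$
and the integrand here is exactly the target integrand, so $I = \frac{24}{\left(a + 1\right)^{4}}$.

Setting $a = 3$:
$$I = \frac{3}{32}.$$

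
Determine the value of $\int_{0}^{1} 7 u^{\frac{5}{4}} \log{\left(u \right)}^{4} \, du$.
$\frac{57344}{19683}$

Consider the simpler parametrised integral
$$J(a) = \int_{0}^{1} 7 u^{a} \, du = \frac{7}{a + 1}.$$

Differentiating under the integral sign brings down a factor of $\ln u$:
$$\frac{dJ}{da} = \int_{0}^{1} 7 u^{a} \log{\left(u \right)} \, du = - \frac{7}{\left(a + 1\right)^{2}}.$$

Repeating $4$ times in total — each differentiation brings down another $\ln u$ — gives
$$\frac{d^{4}J}{da^{4}} = \int_{0}^{1} 7 u^{a} \log{\left(u \right)}^{4} \, du = \frac{168}{\left(a + 1\right)^{5}},$$
and the integrand here is exactly the target integrand, so $I = \frac{168}{\left(a + 1\right)^{5}}$.

Setting $a = \frac{5}{4}$:
$$I = \frac{57344}{19683}.$$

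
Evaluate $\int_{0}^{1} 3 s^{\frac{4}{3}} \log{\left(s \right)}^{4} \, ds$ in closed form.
$\frac{17496}{16807}$

Consider the simpler parametrised integral
$$J(a) = \int_{0}^{1} 3 s^{a} \, ds = \frac{3}{a + 1}.$$

Differentiating under the integral sign brings down a factor of $\ln s$:
$$\frac{dJ}{da} = \int_{0}^{1} 3 s^{a} \log{\left(s \right)} \, ds = - \frac{3}{\left(a + 1\right)^{2}}.$$

Repeating $4$ times in total — each differentiation brings down another $\ln s$ — gives
$$\frac{d^{4}J}{da^{4}} = \int_{0}^{1} 3 s^{a} \log{\left(s \right)}^{4} \, ds = \frac{72}{\left(a + 1\right)^{5}},$$
and the integrand here is exactly the target integrand, so $I = \frac{72}{\left(a + 1\right)^{5}}$.

Setting $a = \frac{4}{3}$:
$$I = \frac{17496}{16807}.$$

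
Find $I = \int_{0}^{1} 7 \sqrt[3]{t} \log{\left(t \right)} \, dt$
$- \frac{63}{16}$

Begin with the known integral
$$J(a) = \int_{0}^{1} 7 t^{a} \, dt = \frac{7}{a + 1}.$$

Differentiating under the integral sign brings down a factor of $\ln t$:
$$\frac{dJ}{da} = \int_{0}^{1} 7 t^{a} \log{\left(t \right)} \, dt = - \frac{7}{\left(a + 1\right)^{2}}.$$

The integral on the left is $I$, so $I = - \frac{7}{\left(a + 1\right)^{2}}$.

Setting $a = \frac{1}{3}$:
$$I = - \frac{63}{16}.$$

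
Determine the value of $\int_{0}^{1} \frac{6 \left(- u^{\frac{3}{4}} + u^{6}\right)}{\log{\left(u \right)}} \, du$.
$\log{\left(4096 \right)}$

Introduce a parameter $a$ in the exponent: let $I(a) = \int_{0}^{1} \frac{6 \left(- u^{\frac{3}{4}} + u^{a}\right)}{\log{\left(u \right)}} \, du$.

Since $\dfrac{\partial}{\partial a}\,u^{a} = u^{a} \ln u$, the $\ln u$ in the denominator cancels and
$$\frac{dI}{da} = \int_{0}^{1} 6 u^{a} \, du = 6 \left[\frac{u^{a+1}}{a+1}\right]_0^1 = \frac{6}{a + 1}.$$

Integrating with respect to $a$ gives $I(a) = \log{\left(\frac{4096 \left(a + 1\right)^{6}}{117649} \right)} + C$.

At $a = \frac{3}{4}$ the integrand is identically $0$, so $I(\frac{3}{4}) = 0$. The closed form gives $0$, hence $C = 0$.

Setting $a = 6$:
$$I = \log{\left(4096 \right)}.$$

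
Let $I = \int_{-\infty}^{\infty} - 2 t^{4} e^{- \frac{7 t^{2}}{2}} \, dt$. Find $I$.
$- \frac{6 \sqrt{14} \sqrt{\pi}}{343}$

Consider the simpler parametrised integral
$$J(a) = \int_{-\infty}^{\infty} - 2 e^{- a t^{2}} \, dt = - \frac{2 \sqrt{\pi}}{\sqrt{a}}.$$

Differentiating under the integral sign brings down a factor of $(-t^2)$:
$$\frac{dJ}{da} = \int_{-\infty}^{\infty} 2 t^{2} e^{- a t^{2}} \, dt = \frac{\sqrt{\pi}}{a^{\frac{3}{2}}}.$$

Repeating twice in total — each differentiation brings down another $(-t^2)$ — gives
$$\frac{d^{2}J}{da^{2}} = \int_{-\infty}^{\infty} - 2 t^{4} e^{- a t^{2}} \, dt = - \frac{3 \sqrt{\pi}}{2 a^{\frac{5}{2}}},$$
and the integrand here is exactly the target integrand, so $I = - \frac{3 \sqrt{\pi}}{2 a^{\frac{5}{2}}}$.

Setting $a = \frac{7}{2}$:
$$I = - \frac{6 \sqrt{14} \sqrt{\pi}}{343}.$$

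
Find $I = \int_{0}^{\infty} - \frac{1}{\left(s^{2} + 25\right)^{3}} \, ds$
$- \frac{3 \pi}{50000}$

Begin with the known result
$$J(a) = \int_{0}^{\infty} - \frac{1}{a^{2} + s^{2}} \, ds = - \frac{\pi}{2 a}.$$

Differentiating under the integral sign with respect to $a$,
$$\frac{dJ}{da} = \int_{0}^{\infty} \frac{2 a}{\left(a^{2} + s^{2}\right)^{2}} \, ds = \frac{\pi}{2 a^{2}},$$
so $\int_{0}^{\infty} - \frac{1}{\left(a^{2} + s^{2}\right)^{2}} \, ds = - \frac{\pi}{4 a^{3}}$.

Repeating — each differentiation of $1/(s^2+a^2)^j$ produces $-2ja/(s^2+a^2)^{j+1}$ — and dividing through by $-2ja$ at each step yields, after $2$ differentiations in total,
$$\int_{0}^{\infty} - \frac{1}{\left(a^{2} + s^{2}\right)^{3}} \, ds = - \frac{3 \pi}{16 a^{5}}.$$

Setting $a = 5$:
$$I = - \frac{3 \pi}{50000}.$$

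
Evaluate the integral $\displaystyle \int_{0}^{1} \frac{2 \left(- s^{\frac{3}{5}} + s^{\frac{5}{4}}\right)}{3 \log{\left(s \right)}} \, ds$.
$\log{\left(\frac{3 \cdot 10^{\frac{2}{3}} \sqrt[3]{3}}{16} \right)}$

Replace the exponent $\frac{5}{4}$ by a parameter $a$: let $I(a) = \int_{0}^{1} \frac{2 \left(- s^{\frac{3}{5}} + s^{a}\right)}{3 \log{\left(s \right)}} \, ds$.

Since $\dfrac{\partial}{\partial a}\,s^{a} = s^{a} \ln s$, the $\ln s$ in the denominator cancels and
$$\frac{dI}{da} = \int_{0}^{1} \frac{2}{3} s^{a} \, ds = \frac{2}{3} \left[\frac{s^{a+1}}{a+1}\right]_0^1 = \frac{2}{3 \left(a + 1\right)}.$$

Integrating with respect to $a$ gives $I(a) = \log{\left(\frac{5^{\frac{2}{3}} \left(a + 1\right)^{\frac{2}{3}}}{4} \right)} + C$.

At $a = \frac{3}{5}$ the integrand is identically $0$, so $I(\frac{3}{5}) = 0$. The closed form gives $0$, hence $C = 0$.

Setting $a = \frac{5}{4}$:
$$I = \log{\left(\frac{3 \cdot 10^{\frac{2}{3}} \sqrt[3]{3}}{16} \right)}.$$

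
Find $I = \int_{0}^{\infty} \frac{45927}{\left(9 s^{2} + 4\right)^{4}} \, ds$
$\frac{76545 \pi}{4096}$

Start from the standard arctangent integral
$$J(a) = \int_{0}^{\infty} \frac{7}{a^{2} + s^{2}} \, ds = \frac{7 \pi}{2 a}.$$

Differentiating under the integral sign with respect to $a$,
$$\frac{dJ}{da} = \int_{0}^{\infty} - \frac{14 a}{\left(a^{2} + s^{2}\right)^{2}} \, ds = - \frac{7 \pi}{2 a^{2}},$$
so $\int_{0}^{\infty} \frac{7}{\left(a^{2} + s^{2}\right)^{2}} \, ds = \frac{7 \pi}{4 a^{3}}$.

Repeating — each differentiation of $1/(s^2+a^2)^j$ produces $-2ja/(s^2+a^2)^{j+1}$ — and dividing through by $-2ja$ at each step yields, after $3$ differentiations in total,
$$\int_{0}^{\infty} \frac{7}{\left(a^{2} + s^{2}\right)^{4}} \, ds = \frac{35 \pi}{32 a^{7}}.$$

Setting $a = \frac{2}{3}$:
$$I = \frac{76545 \pi}{4096}.$$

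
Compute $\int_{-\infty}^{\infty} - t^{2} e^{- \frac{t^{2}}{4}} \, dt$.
$- 4 \sqrt{\pi}$

Begin with the known integral
$$J(a) = \int_{-\infty}^{\infty} - e^{- a t^{2}} \, dt = - \frac{\sqrt{\pi}}{\sqrt{a}}.$$

Differentiating under the integral sign brings down a factor of $(-t^2)$:
$$\frac{dJ}{da} = \int_{-\infty}^{\infty} t^{2} e^{- a t^{2}} \, dt = \frac{\sqrt{\pi}}{2 a^{\frac{3}{2}}}.$$

The integral on the left is $-I$, so $I = - \frac{\sqrt{\pi}}{2 a^{\frac{3}{2}}}$.

Setting $a = \frac{1}{4}$:
$$I = - 4 \sqrt{\pi}.$$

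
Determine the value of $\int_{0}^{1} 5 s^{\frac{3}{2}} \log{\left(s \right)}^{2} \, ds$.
$\frac{16}{25}$

Consider the simpler parametrised integral
$$J(a) = \int_{0}^{1} 5 s^{a} \, ds = \frac{5}{a + 1}.$$

Differentiating under the integral sign brings down a factor of $\ln s$:
$$\frac{dJ}{da} = \int_{0}^{1} 5 s^{a} \log{\left(s \right)} \, ds = - \frac{5}{\left(a + 1\right)^{2}}.$$

Repeating twice in total — each differentiation brings down another $\ln s$ — gives
$$\frac{d^{2}J}{da^{2}} = \int_{0}^{1} 5 s^{a} \log{\left(s \right)}^{2} \, ds = \frac{10}{\left(a + 1\right)^{3}},$$
and the integrand here is exactly the target integrand, so $I = \frac{10}{\left(a + 1\right)^{3}}$.

Setting $a = \frac{3}{2}$:
$$I = \frac{16}{25}.$$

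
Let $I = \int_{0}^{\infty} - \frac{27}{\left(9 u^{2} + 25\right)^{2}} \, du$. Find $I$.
$- \frac{9 \pi}{500}$

Start from the standard arctangent integral
$$J(a) = \int_{0}^{\infty} - \frac{1}{3 \left(a^{2} + u^{2}\right)} \, du = - \frac{\pi}{6 a}.$$

Differentiating under the integral sign with respect to $a$,
$$\frac{dJ}{da} = \int_{0}^{\infty} \frac{2 a}{3 \left(a^{2} + u^{2}\right)^{2}} \, du = \frac{\pi}{6 a^{2}},$$
so $\int_{0}^{\infty} - \frac{1}{3 \left(a^{2} + u^{2}\right)^{2}} \, du = - \frac{\pi}{12 a^{3}}$.

Setting $a = \frac{5}{3}$:
$$I = - \frac{9 \pi}{500}.$$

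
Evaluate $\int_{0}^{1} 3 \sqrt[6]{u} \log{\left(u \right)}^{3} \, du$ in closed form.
$- \frac{23328}{2401}$

Begin with the known integral
$$J(a) = \int_{0}^{1} 3 u^{a} \, du = \frac{3}{a + 1}.$$

Differentiating under the integral sign brings down a factor of $\ln u$:
$$\frac{dJ}{da} = \int_{0}^{1} 3 u^{a} \log{\left(u \right)} \, du = - \frac{3}{\left(a + 1\right)^{2}}.$$

Repeating $3$ times in total — each differentiation brings down another $\ln u$ — gives
$$\frac{d^{3}J}{da^{3}} = \int_{0}^{1} 3 u^{a} \log{\left(u \right)}^{3} \, du = - \frac{18}{\left(a + 1\right)^{4}},$$
and the integrand here is exactly the target integrand, so $I = - \frac{18}{\left(a + 1\right)^{4}}$.

Setting $a = \frac{1}{6}$:
$$I = - \frac{23328}{2401}.$$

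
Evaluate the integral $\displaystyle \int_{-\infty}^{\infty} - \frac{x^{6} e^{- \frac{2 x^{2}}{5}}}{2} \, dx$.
$- \frac{1875 \sqrt{10} \sqrt{\pi}}{256}$

Start from the elementary integral
$$J(a) = \int_{-\infty}^{\infty} - \frac{e^{- a x^{2}}}{2} \, dx = - \frac{\sqrt{\pi}}{2 \sqrt{a}}.$$

Differentiating under the integral sign brings down a factor of $(-x^2)$:
$$\frac{dJ}{da} = \int_{-\infty}^{\infty} \frac{x^{2} e^{- a x^{2}}}{2} \, dx = \frac{\sqrt{\pi}}{4 a^{\frac{3}{2}}}.$$

Repeating $3$ times in total — each differentiation brings down another $(-x^2)$ — gives
$$\frac{d^{3}J}{da^{3}} = \int_{-\infty}^{\infty} \frac{x^{6} e^{- a x^{2}}}{2} \, dx = \frac{15 \sqrt{\pi}}{16 a^{\frac{7}{2}}},$$
and the integrand here is $(-1)^{3}$ times the target integrand, so $I = (-1)^{3}\,\frac{d^{3}J}{da^{3}} = - \frac{15 \sqrt{\pi}}{16 a^{\frac{7}{2}}}$.

Setting $a = \frac{2}{5}$:
$$I = - \frac{1875 \sqrt{10} \sqrt{\pi}}{256}.$$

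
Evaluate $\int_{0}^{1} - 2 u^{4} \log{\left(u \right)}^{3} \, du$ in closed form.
$\frac{12}{625}$

Begin with the known integral
$$J(a) = \int_{0}^{1} - 2 u^{a} \, du = - \frac{2}{a + 1}.$$

Differentiating under the integral sign brings down a factor of $\ln u$:
$$\frac{dJ}{da} = \int_{0}^{1} - 2 u^{a} \log{\left(u \right)} \, du = \frac{2}{\left(a + 1\right)^{2}}.$$

Repeating $3$ times in total — each differentiation brings down another $\ln u$ — gives
$$\frac{d^{3}J}{da^{3}} = \int_{0}^{1} - 2 u^{a} \log{\left(u \right)}^{3} \, du = \frac{12}{\left(a + 1\right)^{4}},$$
and the integrand here is exactly the target integrand, so $I = \frac{12}{\left(a + 1\right)^{4}}$.

Setting $a = 4$:
$$I = \frac{12}{625}.$$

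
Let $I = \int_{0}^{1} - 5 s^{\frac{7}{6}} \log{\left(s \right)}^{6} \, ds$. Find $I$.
$- \frac{1007769600}{62748517}$

Start from the elementary integral
$$J(a) = \int_{0}^{1} - 5 s^{a} \, ds = - \frac{5}{a + 1}.$$

Differentiating under the integral sign brings down a factor of $\ln s$:
$$\frac{dJ}{da} = \int_{0}^{1} - 5 s^{a} \log{\left(s \right)} \, ds = \frac{5}{\left(a + 1\right)^{2}}.$$

Repeating $6$ times in total — each differentiation brings down another $\ln s$ — gives
$$\frac{d^{6}J}{da^{6}} = \int_{0}^{1} - 5 s^{a} \log{\left(s \right)}^{6} \, ds = - \frac{3600}{\left(a + 1\right)^{7}},$$
and the integrand here is exactly the target integrand, so $I = - \frac{3600}{\left(a + 1\right)^{7}}$.

Setting $a = \frac{7}{6}$:
$$I = - \frac{1007769600}{62748517}.$$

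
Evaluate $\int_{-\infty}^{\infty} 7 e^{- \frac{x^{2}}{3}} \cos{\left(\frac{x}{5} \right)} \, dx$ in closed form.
$\frac{7 \sqrt{3} \sqrt{\pi}}{e^{\frac{3}{100}}}$

Let $b$ denote the cosine frequency and define $I(b) = \int_{-\infty}^{\infty} 7 e^{- \frac{x^{2}}{3}} \cos{\left(b x \right)} \, dx$.

Differentiating under the integral sign,
$$I'(b) = \int_{-\infty}^{\infty} - 7 x e^{- \frac{x^{2}}{3}} \sin{\left(b x \right)} \, dx.$$

Integrate $\int_{-\infty}^{\infty} x \sin(b x)\, e^{- \frac{x^{2}}{3}}\, dx$ by parts with $u = \sin(b x)$ and $dv = x\, e^{- \frac{x^{2}}{3}}\, dx$, giving $v = - \frac{3 e^{- \frac{x^{2}}{3}}}{2}$. The boundary term vanishes and
$$\int_{-\infty}^{\infty} x \sin(b x)\, e^{- \frac{x^{2}}{3}}\, dx = \frac{3 b}{2} \int_{-\infty}^{\infty} \cos(b x)\, e^{- \frac{x^{2}}{3}}\, dx,$$
so $I'(b) = - \frac{3 b}{2}\, I(b)$.

This is a separable first-order ODE; solving with the initial condition $I(0) = \int_{-\infty}^{\infty} 7 e^{- \frac{x^{2}}{3}}\,dx = 7 \sqrt{3} \sqrt{\pi}$ gives
$$I(b) = 7 \sqrt{3} \sqrt{\pi} e^{- \frac{3 b^{2}}{4}}.$$

Setting $b = \frac{1}{5}$:
$$I = \frac{7 \sqrt{3} \sqrt{\pi}}{e^{\frac{3}{100}}}.$$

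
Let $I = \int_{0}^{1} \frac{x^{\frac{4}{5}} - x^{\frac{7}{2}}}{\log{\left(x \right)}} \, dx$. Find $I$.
$\log{\left(\frac{2}{5} \right)}$

Replace the exponent $\frac{4}{5}$ by a parameter $a$: let $I(a) = \int_{0}^{1} \frac{- x^{\frac{7}{2}} + x^{a}}{\log{\left(x \right)}} \, dx$.

Since $\dfrac{\partial}{\partial a}\,x^{a} = x^{a} \ln x$, the $\ln x$ in the denominator cancels and
$$\frac{dI}{da} = \int_{0}^{1} x^{a} \, dx = \left[\frac{x^{a+1}}{a+1}\right]_0^1 = \frac{1}{a + 1}.$$

Integrating with respect to $a$ gives $I(a) = \log{\left(\frac{2 a}{9} + \frac{2}{9} \right)} + C$.

At $a = \frac{7}{2}$ the integrand is identically $0$, so $I(\frac{7}{2}) = 0$. The closed form gives $0$, hence $C = 0$.

Setting $a = \frac{4}{5}$:
$$I = \log{\left(\frac{2}{5} \right)}.$$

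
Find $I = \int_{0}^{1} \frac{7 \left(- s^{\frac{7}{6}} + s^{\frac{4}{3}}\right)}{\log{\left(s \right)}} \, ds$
$\log{\left(\frac{105413504}{62748517} \right)}$

Replace the exponent $\frac{4}{3}$ by a parameter $a$: let $I(a) = \int_{0}^{1} \frac{7 \left(- s^{\frac{7}{6}} + s^{a}\right)}{\log{\left(s \right)}} \, ds$.

Since $\dfrac{\partial}{\partial a}\,s^{a} = s^{a} \ln s$, the $\ln s$ in the denominator cancels and
$$\frac{dI}{da} = \int_{0}^{1} 7 s^{a} \, ds = 7 \left[\frac{s^{a+1}}{a+1}\right]_0^1 = \frac{7}{a + 1}.$$

Integrating with respect to $a$ gives $I(a) = \log{\left(\frac{279936 \left(a + 1\right)^{7}}{62748517} \right)} + C$.

At $a = \frac{7}{6}$ the integrand is identically $0$, so $I(\frac{7}{6}) = 0$. The closed form gives $0$, hence $C = 0$.

Setting $a = \frac{4}{3}$:
$$I = \log{\left(\frac{105413504}{62748517} \right)}.$$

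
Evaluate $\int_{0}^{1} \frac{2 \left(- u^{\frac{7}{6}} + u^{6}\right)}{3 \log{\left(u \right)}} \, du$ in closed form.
$\log{\left(\frac{\sqrt[3]{13} \cdot 42^{\frac{2}{3}}}{13} \right)}$

Replace the exponent $\frac{7}{6}$ by a parameter $a$: let $I(a) = \int_{0}^{1} \frac{2 \left(u^{6} - u^{a}\right)}{3 \log{\left(u \right)}} \, du$.

Since $\dfrac{\partial}{\partial a}\,u^{a} = u^{a} \ln u$, the $\ln u$ in the denominator cancels and
$$\frac{dI}{da} = \int_{0}^{1} - \frac{2}{3} u^{a} \, du = - \frac{2}{3} \left[\frac{u^{a+1}}{a+1}\right]_0^1 = - \frac{2}{3 a + 3}.$$

Integrating with respect to $a$ gives $I(a) = - \frac{2 \log{\left(a + 1 \right)}}{3} + \frac{2 \log{\left(7 \right)}}{3} + C$.

At $a = 6$ the integrand is identically $0$, so $I(6) = 0$. The closed form gives $0$, hence $C = 0$.

Setting $a = \frac{7}{6}$:
$$I = \log{\left(\frac{\sqrt[3]{13} \cdot 42^{\frac{2}{3}}}{13} \right)}.$$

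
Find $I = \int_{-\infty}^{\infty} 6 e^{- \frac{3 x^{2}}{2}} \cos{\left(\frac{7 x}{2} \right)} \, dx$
$\frac{2 \sqrt{6} \sqrt{\pi}}{e^{\frac{49}{24}}}$

Let $b$ denote the cosine frequency and define $I(b) = \int_{-\infty}^{\infty} 6 e^{- \frac{3 x^{2}}{2}} \cos{\left(b x \right)} \, dx$.

Differentiating under the integral sign,
$$I'(b) = \int_{-\infty}^{\infty} - 6 x e^{- \frac{3 x^{2}}{2}} \sin{\left(b x \right)} \, dx.$$

Integrate $\int_{-\infty}^{\infty} x \sin(b x)\, e^{- \frac{3 x^{2}}{2}}\, dx$ by parts with $u = \sin(b x)$ and $dv = x\, e^{- \frac{3 x^{2}}{2}}\, dx$, giving $v = - \frac{e^{- \frac{3 x^{2}}{2}}}{3}$. The boundary term vanishes and
$$\int_{-\infty}^{\infty} x \sin(b x)\, e^{- \frac{3 x^{2}}{2}}\, dx = \frac{b}{3} \int_{-\infty}^{\infty} \cos(b x)\, e^{- \frac{3 x^{2}}{2}}\, dx,$$
so $I'(b) = - \frac{b}{3}\, I(b)$.

This is a separable first-order ODE; solving with the initial condition $I(0) = \int_{-\infty}^{\infty} 6 e^{- \frac{3 x^{2}}{2}}\,dx = 2 \sqrt{6} \sqrt{\pi}$ gives
$$I(b) = 2 \sqrt{6} \sqrt{\pi} e^{- \frac{b^{2}}{6}}.$$

Setting $b = \frac{7}{2}$:
$$I = \frac{2 \sqrt{6} \sqrt{\pi}}{e^{\frac{49}{24}}}.$$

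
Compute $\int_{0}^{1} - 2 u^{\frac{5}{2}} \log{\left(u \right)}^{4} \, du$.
$- \frac{1536}{16807}$

Begin with the known integral
$$J(a) = \int_{0}^{1} - 2 u^{a} \, du = - \frac{2}{a + 1}.$$

Differentiating under the integral sign brings down a factor of $\ln u$:
$$\frac{dJ}{da} = \int_{0}^{1} - 2 u^{a} \log{\left(u \right)} \, du = \frac{2}{\left(a + 1\right)^{2}}.$$

Repeating $4$ times in total — each differentiation brings down another $\ln u$ — gives
$$\frac{d^{4}J}{da^{4}} = \int_{0}^{1} - 2 u^{a} \log{\left(u \right)}^{4} \, du = - \frac{48}{\left(a + 1\right)^{5}},$$
and the integrand here is exactly the target integrand, so $I = - \frac{48}{\left(a + 1\right)^{5}}$.

Setting $a = \frac{5}{2}$:
$$I = - \frac{1536}{16807}.$$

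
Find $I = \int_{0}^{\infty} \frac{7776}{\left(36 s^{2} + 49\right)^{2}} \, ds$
$\frac{324 \pi}{343}$

Recall the elementary integral
$$J(a) = \int_{0}^{\infty} \frac{6}{a^{2} + s^{2}} \, ds = \frac{3 \pi}{a}.$$

Differentiating under the integral sign with respect to $a$,
$$\frac{dJ}{da} = \int_{0}^{\infty} - \frac{12 a}{\left(a^{2} + s^{2}\right)^{2}} \, ds = - \frac{3 \pi}{a^{2}},$$
so $\int_{0}^{\infty} \frac{6}{\left(a^{2} + s^{2}\right)^{2}} \, ds = \frac{3 \pi}{2 a^{3}}$.

Setting $a = \frac{7}{6}$:
$$I = \frac{324 \pi}{343}.$$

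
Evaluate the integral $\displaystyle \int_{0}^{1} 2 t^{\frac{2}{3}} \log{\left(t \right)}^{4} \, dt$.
$\frac{11664}{3125}$

Start from the elementary integral
$$J(a) = \int_{0}^{1} 2 t^{a} \, dt = \frac{2}{a + 1}.$$

Differentiating under the integral sign brings down a factor of $\ln t$:
$$\frac{dJ}{da} = \int_{0}^{1} 2 t^{a} \log{\left(t \right)} \, dt = - \frac{2}{\left(a + 1\right)^{2}}.$$

Repeating $4$ times in total — each differentiation brings down another $\ln t$ — gives
$$\frac{d^{4}J}{da^{4}} = \int_{0}^{1} 2 t^{a} \log{\left(t \right)}^{4} \, dt = \frac{48}{\left(a + 1\right)^{5}},$$
and the integrand here is exactly the target integrand, so $I = \frac{48}{\left(a + 1\right)^{5}}$.

Setting $a = \frac{2}{3}$:
$$I = \frac{11664}{3125}.$$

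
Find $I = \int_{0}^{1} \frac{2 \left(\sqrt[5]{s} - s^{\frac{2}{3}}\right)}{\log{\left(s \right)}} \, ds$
$\log{\left(\frac{324}{625} \right)}$

Consider the one-parameter family: let $I(a) = \int_{0}^{1} \frac{2 \left(- s^{\frac{2}{3}} + s^{a}\right)}{\log{\left(s \right)}} \, ds$.

Since $\dfrac{\partial}{\partial a}\,s^{a} = s^{a} \ln s$, the $\ln s$ in the denominator cancels and
$$\frac{dI}{da} = \int_{0}^{1} 2 s^{a} \, ds = 2 \left[\frac{s^{a+1}}{a+1}\right]_0^1 = \frac{2}{a + 1}.$$

Integrating with respect to $a$ gives $I(a) = \log{\left(\frac{9 \left(a + 1\right)^{2}}{25} \right)} + C$.

At $a = \frac{2}{3}$ the integrand is identically $0$, so $I(\frac{2}{3}) = 0$. The closed form gives $0$, hence $C = 0$.

Setting $a = \frac{1}{5}$:
$$I = \log{\left(\frac{324}{625} \right)}.$$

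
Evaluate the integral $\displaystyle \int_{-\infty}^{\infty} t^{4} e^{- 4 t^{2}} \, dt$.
$\frac{3 \sqrt{\pi}}{128}$

Consider the simpler parametrised integral
$$J(a) = \int_{-\infty}^{\infty} e^{- a t^{2}} \, dt = \frac{\sqrt{\pi}}{\sqrt{a}}.$$

Differentiating under the integral sign brings down a factor of $(-t^2)$:
$$\frac{dJ}{da} = \int_{-\infty}^{\infty} - t^{2} e^{- a t^{2}} \, dt = - \frac{\sqrt{\pi}}{2 a^{\frac{3}{2}}}.$$

Repeating twice in total — each differentiation brings down another $(-t^2)$ — gives
$$\frac{d^{2}J}{da^{2}} = \int_{-\infty}^{\infty} t^{4} e^{- a t^{2}} \, dt = \frac{3 \sqrt{\pi}}{4 a^{\frac{5}{2}}},$$
and the integrand here is exactly the target integrand, so $I = \frac{3 \sqrt{\pi}}{4 a^{\frac{5}{2}}}$.

Setting $a = 4$:
$$I = \frac{3 \sqrt{\pi}}{128}.$$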